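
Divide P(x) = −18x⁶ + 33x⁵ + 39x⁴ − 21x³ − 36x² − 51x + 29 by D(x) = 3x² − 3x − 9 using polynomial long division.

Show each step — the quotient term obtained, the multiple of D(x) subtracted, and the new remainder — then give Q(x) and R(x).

Q(x) = −6x⁴ + 5x³ + 8x − 4; R(x) = 9x − 7

Step 1: lead(−18x⁶ + 33x⁵ + 39x⁴ − 21x³ − 36x² − 51x + 29) ÷ lead(D) = −18x⁶ ÷ 3x² = −6x⁴. Subtract (−6x⁴)·D = −18x⁶ + 18x⁵ + 54x⁴. Remainder: 15x⁵ − 15x⁴ − 21x³ − 36x² − 51x + 29.
Step 2: lead(15x⁵ − 15x⁴ − 21x³ − 36x² − 51x + 29) ÷ lead(D) = 15x⁵ ÷ 3x² = 5x³. Subtract (5x³)·D = 15x⁵ − 15x⁴ − 45x³. Remainder: 24x³ − 36x² − 51x + 29.
Step 3: lead(24x³ − 36x² − 51x + 29) ÷ lead(D) = 24x³ ÷ 3x² = 8x. Subtract (8x)·D = 24x³ − 24x² − 72x. Remainder: −12x² + 21x + 29.
Step 4: lead(−12x² + 21x + 29) ÷ lead(D) = −12x² ÷ 3x² = −4. Subtract (−4)·D = −12x² + 12x + 36. Remainder: 9x − 7.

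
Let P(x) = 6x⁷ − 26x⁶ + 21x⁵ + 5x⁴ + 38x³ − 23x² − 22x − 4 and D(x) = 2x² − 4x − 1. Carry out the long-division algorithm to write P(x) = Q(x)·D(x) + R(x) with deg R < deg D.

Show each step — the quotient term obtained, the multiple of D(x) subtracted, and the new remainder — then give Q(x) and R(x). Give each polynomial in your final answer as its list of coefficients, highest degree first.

Step 1: lead(6x⁷ − 26x⁶ + 21x⁵ + 5x⁴ + 38x³ − 23x² − 22x − 4) ÷ lead(D) = 6x⁷ ÷ 2x² = 3x⁵. Subtract (3x⁵)·D = 6x⁷ − 12x⁶ − 3x⁵. Remainder: −14x⁶ + 24x⁵ + 5x⁴ + 38x³ − 23x² − 22x − 4.
Step 2: lead(−14x⁶ + 24x⁵ + 5x⁴ + 38x³ − 23x² − 22x − 4) ÷ lead(D) = −14x⁶ ÷ 2x² = −7x⁴. Subtract (−7x⁴)·D = −14x⁶ + 28x⁵ + 7x⁴. Remainder: −4x⁵ − 2x⁴ + 38x³ − 23x² − 22x − 4.
Step 3: lead(−4x⁵ − 2x⁴ + 38x³ − 23x² − 22x − 4) ÷ lead(D) = −4x⁵ ÷ 2x² = −2x³. Subtract (−2x³)·D = −4x⁵ + 8x⁴ + 2x³. Remainder: −10x⁴ + 36x³ − 23x² − 22x − 4.
Step 4: lead(−10x⁴ + 36x³ − 23x² − 22x − 4) ÷ lead(D) = −10x⁴ ÷ 2x² = −5x². Subtract (−5x²)·D = −10x⁴ + 20x³ + 5x². Remainder: 16x³ − 28x² − 22x − 4.
Step 5: lead(16x³ − 28x² − 22x − 4) ÷ lead(D) = 16x³ ÷ 2x² = 8x. Subtract (8x)·D = 16x³ − 32x² − 8x. Remainder: 4x² − 14x − 4.
Step 6: lead(4x² − 14x − 4) ÷ lead(D) = 4x² ÷ 2x² = 2. Subtract (2)·D = 4x² − 8x − 2. Remainder: −6x − 2.

Q = [3, -7, -2, -5, 8, 2]; R = [-6, -2]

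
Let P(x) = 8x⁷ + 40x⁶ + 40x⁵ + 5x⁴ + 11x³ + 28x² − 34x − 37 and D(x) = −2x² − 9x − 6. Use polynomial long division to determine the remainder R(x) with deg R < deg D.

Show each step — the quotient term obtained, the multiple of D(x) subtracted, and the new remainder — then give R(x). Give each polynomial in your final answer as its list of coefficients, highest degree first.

R = [5, 5]

Step 1: lead(8x⁷ + 40x⁶ + 40x⁵ + 5x⁴ + 11x³ + 28x² − 34x − 37) ÷ lead(D) = 8x⁷ ÷ −2x² = −4x⁵. Subtract (−4x⁵)·D = 8x⁷ + 36x⁶ + 24x⁵. Remainder: 4x⁶ + 16x⁵ + 5x⁴ + 11x³ + 28x² − 34x − 37.
Step 2: lead(4x⁶ + 16x⁵ + 5x⁴ + 11x³ + 28x² − 34x − 37) ÷ lead(D) = 4x⁶ ÷ −2x² = −2x⁴. Subtract (−2x⁴)·D = 4x⁶ + 18x⁵ + 12x⁴. Remainder: −2x⁵ − 7x⁴ + 11x³ + 28x² − 34x − 37.
Step 3: lead(−2x⁵ − 7x⁴ + 11x³ + 28x² − 34x − 37) ÷ lead(D) = −2x⁵ ÷ −2x² = x³. Subtract (x³)·D = −2x⁵ − 9x⁴ − 6x³. Remainder: 2x⁴ + 17x³ + 28x² − 34x − 37.
Step 4: lead(2x⁴ + 17x³ + 28x² − 34x − 37) ÷ lead(D) = 2x⁴ ÷ −2x² = −x². Subtract (−x²)·D = 2x⁴ + 9x³ + 6x². Remainder: 8x³ + 22x² − 34x − 37.
Step 5: lead(8x³ + 22x² − 34x − 37) ÷ lead(D) = 8x³ ÷ −2x² = −4x. Subtract (−4x)·D = 8x³ + 36x² + 24x. Remainder: −14x² − 58x − 37.
Step 6: lead(−14x² − 58x − 37) ÷ lead(D) = −14x² ÷ −2x² = 7. Subtract (7)·D = −14x² − 63x − 42. Remainder: 5x + 5.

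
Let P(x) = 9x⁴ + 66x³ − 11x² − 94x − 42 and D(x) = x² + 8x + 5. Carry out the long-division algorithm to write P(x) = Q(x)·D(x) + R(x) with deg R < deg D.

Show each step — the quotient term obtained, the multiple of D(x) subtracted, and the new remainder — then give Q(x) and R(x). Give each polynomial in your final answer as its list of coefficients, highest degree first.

Q = [9, -6, -8]; R = [-2]

Step 1: lead(9x⁴ + 66x³ − 11x² − 94x − 42) ÷ lead(D) = 9x⁴ ÷ x² = 9x². Subtract (9x²)·D = 9x⁴ + 72x³ + 45x². Remainder: −6x³ − 56x² − 94x − 42.
Step 2: lead(−6x³ − 56x² − 94x − 42) ÷ lead(D) = −6x³ ÷ x² = −6x. Subtract (−6x)·D = −6x³ − 48x² − 30x. Remainder: −8x² − 64x − 42.
Step 3: lead(−8x² − 64x − 42) ÷ lead(D) = −8x² ÷ x² = −8. Subtract (−8)·D = −8x² − 64x − 40. Remainder: −2.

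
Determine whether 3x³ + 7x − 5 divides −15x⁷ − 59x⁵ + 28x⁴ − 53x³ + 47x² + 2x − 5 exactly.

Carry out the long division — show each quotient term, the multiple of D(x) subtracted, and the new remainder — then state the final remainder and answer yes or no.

Step 1: lead(−15x⁷ − 59x⁵ + 28x⁴ − 53x³ + 47x² + 2x − 5) ÷ lead(D) = −15x⁷ ÷ 3x³ = −5x⁴. Subtract (−5x⁴)·D = −15x⁷ − 35x⁵ + 25x⁴. Remainder: −24x⁵ + 3x⁴ − 53x³ + 47x² + 2x − 5.
Step 2: lead(−24x⁵ + 3x⁴ − 53x³ + 47x² + 2x − 5) ÷ lead(D) = −24x⁵ ÷ 3x³ = −8x². Subtract (−8x²)·D = −24x⁵ − 56x³ + 40x². Remainder: 3x⁴ + 3x³ + 7x² + 2x − 5.
Step 3: lead(3x⁴ + 3x³ + 7x² + 2x − 5) ÷ lead(D) = 3x⁴ ÷ 3x³ = x. Subtract (x)·D = 3x⁴ + 7x² − 5x. Remainder: 3x³ + 7x − 5.
Step 4: lead(3x³ + 7x − 5) ÷ lead(D) = 3x³ ÷ 3x³ = 1. Subtract (1)·D = 3x³ + 7x − 5. Remainder: 0.

R(x) = 0, so D(x) is a factor of P(x). yes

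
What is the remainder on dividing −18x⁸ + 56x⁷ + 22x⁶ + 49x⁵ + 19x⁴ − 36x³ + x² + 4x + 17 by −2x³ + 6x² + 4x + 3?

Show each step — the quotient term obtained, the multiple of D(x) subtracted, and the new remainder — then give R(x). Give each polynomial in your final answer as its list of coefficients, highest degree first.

Step 1: lead(−18x⁸ + 56x⁷ + 22x⁶ + 49x⁵ + 19x⁴ − 36x³ + x² + 4x + 17) ÷ lead(D) = −18x⁸ ÷ −2x³ = 9x⁵. Subtract (9x⁵)·D = −18x⁸ + 54x⁷ + 36x⁶ + 27x⁵. Remainder: 2x⁷ − 14x⁶ + 22x⁵ + 19x⁴ − 36x³ + x² + 4x + 17.
Step 2: lead(2x⁷ − 14x⁶ + 22x⁵ + 19x⁴ − 36x³ + x² + 4x + 17) ÷ lead(D) = 2x⁷ ÷ −2x³ = −x⁴. Subtract (−x⁴)·D = 2x⁷ − 6x⁶ − 4x⁵ − 3x⁴. Remainder: −8x⁶ + 26x⁵ + 22x⁴ − 36x³ + x² + 4x + 17.
Step 3: lead(−8x⁶ + 26x⁵ + 22x⁴ − 36x³ + x² + 4x + 17) ÷ lead(D) = −8x⁶ ÷ −2x³ = 4x³. Subtract (4x³)·D = −8x⁶ + 24x⁵ + 16x⁴ + 12x³. Remainder: 2x⁵ + 6x⁴ − 48x³ + x² + 4x + 17.
Step 4: lead(2x⁵ + 6x⁴ − 48x³ + x² + 4x + 17) ÷ lead(D) = 2x⁵ ÷ −2x³ = −x². Subtract (−x²)·D = 2x⁵ − 6x⁴ − 4x³ − 3x². Remainder: 12x⁴ − 44x³ + 4x² + 4x + 17.
Step 5: lead(12x⁴ − 44x³ + 4x² + 4x + 17) ÷ lead(D) = 12x⁴ ÷ −2x³ = −6x. Subtract (−6x)·D = 12x⁴ − 36x³ − 24x² − 18x. Remainder: −8x³ + 28x² + 22x + 17.
Step 6: lead(−8x³ + 28x² + 22x + 17) ÷ lead(D) = −8x³ ÷ −2x³ = 4. Subtract (4)·D = −8x³ + 24x² + 16x + 12. Remainder: 4x² + 6x + 5.

R = [4, 6, 5]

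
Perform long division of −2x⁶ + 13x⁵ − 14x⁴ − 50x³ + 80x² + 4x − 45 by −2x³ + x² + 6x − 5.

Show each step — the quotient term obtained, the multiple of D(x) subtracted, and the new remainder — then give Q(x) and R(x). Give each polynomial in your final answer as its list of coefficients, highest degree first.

Step 1: lead(−2x⁶ + 13x⁵ − 14x⁴ − 50x³ + 80x² + 4x − 45) ÷ lead(D) = −2x⁶ ÷ −2x³ = x³. Subtract (x³)·D = −2x⁶ + x⁵ + 6x⁴ − 5x³. Remainder: 12x⁵ − 20x⁴ − 45x³ + 80x² + 4x − 45.
Step 2: lead(12x⁵ − 20x⁴ − 45x³ + 80x² + 4x − 45) ÷ lead(D) = 12x⁵ ÷ −2x³ = −6x². Subtract (−6x²)·D = 12x⁵ − 6x⁴ − 36x³ + 30x². Remainder: −14x⁴ − 9x³ + 50x² + 4x − 45.
Step 3: lead(−14x⁴ − 9x³ + 50x² + 4x − 45) ÷ lead(D) = −14x⁴ ÷ −2x³ = 7x. Subtract (7x)·D = −14x⁴ + 7x³ + 42x² − 35x. Remainder: −16x³ + 8x² + 39x − 45.
Step 4: lead(−16x³ + 8x² + 39x − 45) ÷ lead(D) = −16x³ ÷ −2x³ = 8. Subtract (8)·D = −16x³ + 8x² + 48x − 40. Remainder: −9x − 5.

Q = [1, -6, 7, 8]; R = [-9, -5]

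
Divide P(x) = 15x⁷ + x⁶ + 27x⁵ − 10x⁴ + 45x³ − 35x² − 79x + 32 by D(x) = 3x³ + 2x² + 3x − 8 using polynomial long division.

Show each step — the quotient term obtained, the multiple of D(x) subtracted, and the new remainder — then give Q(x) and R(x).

Step 1: lead(15x⁷ + x⁶ + 27x⁵ − 10x⁴ + 45x³ − 35x² − 79x + 32) ÷ lead(D) = 15x⁷ ÷ 3x³ = 5x⁴. Subtract (5x⁴)·D = 15x⁷ + 10x⁶ + 15x⁵ − 40x⁴. Remainder: −9x⁶ + 12x⁵ + 30x⁴ + 45x³ − 35x² − 79x + 32.
Step 2: lead(−9x⁶ + 12x⁵ + 30x⁴ + 45x³ − 35x² − 79x + 32) ÷ lead(D) = −9x⁶ ÷ 3x³ = −3x³. Subtract (−3x³)·D = −9x⁶ − 6x⁵ − 9x⁴ + 24x³. Remainder: 18x⁵ + 39x⁴ + 21x³ − 35x² − 79x + 32.
Step 3: lead(18x⁵ + 39x⁴ + 21x³ − 35x² − 79x + 32) ÷ lead(D) = 18x⁵ ÷ 3x³ = 6x². Subtract (6x²)·D = 18x⁵ + 12x⁴ + 18x³ − 48x². Remainder: 27x⁴ + 3x³ + 13x² − 79x + 32.
Step 4: lead(27x⁴ + 3x³ + 13x² − 79x + 32) ÷ lead(D) = 27x⁴ ÷ 3x³ = 9x. Subtract (9x)·D = 27x⁴ + 18x³ + 27x² − 72x. Remainder: −15x³ − 14x² − 7x + 32.
Step 5: lead(−15x³ − 14x² − 7x + 32) ÷ lead(D) = −15x³ ÷ 3x³ = −5. Subtract (−5)·D = −15x³ − 10x² − 15x + 40. Remainder: −4x² + 8x − 8.

Q(x) = 5x⁴ − 3x³ + 6x² + 9x − 5; R(x) = −4x² + 8x − 8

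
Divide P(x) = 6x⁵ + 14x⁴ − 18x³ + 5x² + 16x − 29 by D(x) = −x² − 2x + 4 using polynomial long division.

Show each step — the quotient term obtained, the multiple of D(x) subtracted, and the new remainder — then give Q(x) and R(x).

Step 1: lead(6x⁵ + 14x⁴ − 18x³ + 5x² + 16x − 29) ÷ lead(D) = 6x⁵ ÷ −x² = −6x³. Subtract (−6x³)·D = 6x⁵ + 12x⁴ − 24x³. Remainder: 2x⁴ + 6x³ + 5x² + 16x − 29.
Step 2: lead(2x⁴ + 6x³ + 5x² + 16x − 29) ÷ lead(D) = 2x⁴ ÷ −x² = −2x². Subtract (−2x²)·D = 2x⁴ + 4x³ − 8x². Remainder: 2x³ + 13x² + 16x − 29.
Step 3: lead(2x³ + 13x² + 16x − 29) ÷ lead(D) = 2x³ ÷ −x² = −2x. Subtract (−2x)·D = 2x³ + 4x² − 8x. Remainder: 9x² + 24x − 29.
Step 4: lead(9x² + 24x − 29) ÷ lead(D) = 9x² ÷ −x² = −9. Subtract (−9)·D = 9x² + 18x − 36. Remainder: 6x + 7.

Q(x) = −6x³ − 2x² − 2x − 9; R(x) = 6x + 7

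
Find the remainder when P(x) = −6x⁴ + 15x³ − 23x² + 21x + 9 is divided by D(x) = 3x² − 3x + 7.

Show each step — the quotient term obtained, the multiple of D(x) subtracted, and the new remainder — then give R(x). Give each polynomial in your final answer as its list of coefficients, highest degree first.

Step 1: lead(−6x⁴ + 15x³ − 23x² + 21x + 9) ÷ lead(D) = −6x⁴ ÷ 3x² = −2x². Subtract (−2x²)·D = −6x⁴ + 6x³ − 14x². Remainder: 9x³ − 9x² + 21x + 9.
Step 2: lead(9x³ − 9x² + 21x + 9) ÷ lead(D) = 9x³ ÷ 3x² = 3x. Subtract (3x)·D = 9x³ − 9x² + 21x. Remainder: 9.

R = [9]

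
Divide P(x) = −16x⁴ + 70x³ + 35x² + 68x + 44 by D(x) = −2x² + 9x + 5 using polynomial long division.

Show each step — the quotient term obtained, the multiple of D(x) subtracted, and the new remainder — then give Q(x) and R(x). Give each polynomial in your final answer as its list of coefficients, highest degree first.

Q = [8, 1, 7]; R = [9]

Step 1: lead(−16x⁴ + 70x³ + 35x² + 68x + 44) ÷ lead(D) = −16x⁴ ÷ −2x² = 8x². Subtract (8x²)·D = −16x⁴ + 72x³ + 40x². Remainder: −2x³ − 5x² + 68x + 44.
Step 2: lead(−2x³ − 5x² + 68x + 44) ÷ lead(D) = −2x³ ÷ −2x² = x. Subtract (x)·D = −2x³ + 9x² + 5x. Remainder: −14x² + 63x + 44.
Step 3: lead(−14x² + 63x + 44) ÷ lead(D) = −14x² ÷ −2x² = 7. Subtract (7)·D = −14x² + 63x + 35. Remainder: 9.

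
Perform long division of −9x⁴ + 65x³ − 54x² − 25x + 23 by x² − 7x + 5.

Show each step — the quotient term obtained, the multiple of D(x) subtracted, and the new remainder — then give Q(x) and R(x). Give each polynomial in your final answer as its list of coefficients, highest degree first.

Q = [-9, 2, 5]; R = [-2]

Step 1: lead(−9x⁴ + 65x³ − 54x² − 25x + 23) ÷ lead(D) = −9x⁴ ÷ x² = −9x². Subtract (−9x²)·D = −9x⁴ + 63x³ − 45x². Remainder: 2x³ − 9x² − 25x + 23.
Step 2: lead(2x³ − 9x² − 25x + 23) ÷ lead(D) = 2x³ ÷ x² = 2x. Subtract (2x)·D = 2x³ − 14x² + 10x. Remainder: 5x² − 35x + 23.
Step 3: lead(5x² − 35x + 23) ÷ lead(D) = 5x² ÷ x² = 5. Subtract (5)·D = 5x² − 35x + 25. Remainder: −2.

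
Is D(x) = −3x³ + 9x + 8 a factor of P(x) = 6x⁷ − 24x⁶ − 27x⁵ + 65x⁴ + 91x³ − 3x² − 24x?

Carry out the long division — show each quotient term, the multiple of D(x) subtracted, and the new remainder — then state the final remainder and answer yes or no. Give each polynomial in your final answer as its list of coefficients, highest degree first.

R = [0], so D(x) is a factor of P(x). yes

Step 1: lead(6x⁷ − 24x⁶ − 27x⁵ + 65x⁴ + 91x³ − 3x² − 24x) ÷ lead(D) = 6x⁷ ÷ −3x³ = −2x⁴. Subtract (−2x⁴)·D = 6x⁷ − 18x⁵ − 16x⁴. Remainder: −24x⁶ − 9x⁵ + 81x⁴ + 91x³ − 3x² − 24x.
Step 2: lead(−24x⁶ − 9x⁵ + 81x⁴ + 91x³ − 3x² − 24x) ÷ lead(D) = −24x⁶ ÷ −3x³ = 8x³. Subtract (8x³)·D = −24x⁶ + 72x⁴ + 64x³. Remainder: −9x⁵ + 9x⁴ + 27x³ − 3x² − 24x.
Step 3: lead(−9x⁵ + 9x⁴ + 27x³ − 3x² − 24x) ÷ lead(D) = −9x⁵ ÷ −3x³ = 3x². Subtract (3x²)·D = −9x⁵ + 27x³ + 24x². Remainder: 9x⁴ − 27x² − 24x.
Step 4: lead(9x⁴ − 27x² − 24x) ÷ lead(D) = 9x⁴ ÷ −3x³ = −3x. Subtract (−3x)·D = 9x⁴ − 27x² − 24x. Remainder: 0.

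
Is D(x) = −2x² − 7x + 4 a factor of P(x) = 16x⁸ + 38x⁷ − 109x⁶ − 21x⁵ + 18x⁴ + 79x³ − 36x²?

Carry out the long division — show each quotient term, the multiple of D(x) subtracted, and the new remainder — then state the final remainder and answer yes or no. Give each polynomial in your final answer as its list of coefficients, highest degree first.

R = [0], so D(x) is a factor of P(x). yes

Step 1: lead(16x⁸ + 38x⁷ − 109x⁶ − 21x⁵ + 18x⁴ + 79x³ − 36x²) ÷ lead(D) = 16x⁸ ÷ −2x² = −8x⁶. Subtract (−8x⁶)·D = 16x⁸ + 56x⁷ − 32x⁶. Remainder: −18x⁷ − 77x⁶ − 21x⁵ + 18x⁴ + 79x³ − 36x².
Step 2: lead(−18x⁷ − 77x⁶ − 21x⁵ + 18x⁴ + 79x³ − 36x²) ÷ lead(D) = −18x⁷ ÷ −2x² = 9x⁵. Subtract (9x⁵)·D = −18x⁷ − 63x⁶ + 36x⁵. Remainder: −14x⁶ − 57x⁵ + 18x⁴ + 79x³ − 36x².
Step 3: lead(−14x⁶ − 57x⁵ + 18x⁴ + 79x³ − 36x²) ÷ lead(D) = −14x⁶ ÷ −2x² = 7x⁴. Subtract (7x⁴)·D = −14x⁶ − 49x⁵ + 28x⁴. Remainder: −8x⁵ − 10x⁴ + 79x³ − 36x².
Step 4: lead(−8x⁵ − 10x⁴ + 79x³ − 36x²) ÷ lead(D) = −8x⁵ ÷ −2x² = 4x³. Subtract (4x³)·D = −8x⁵ − 28x⁴ + 16x³. Remainder: 18x⁴ + 63x³ − 36x².
Step 5: lead(18x⁴ + 63x³ − 36x²) ÷ lead(D) = 18x⁴ ÷ −2x² = −9x². Subtract (−9x²)·D = 18x⁴ + 63x³ − 36x². Remainder: 0.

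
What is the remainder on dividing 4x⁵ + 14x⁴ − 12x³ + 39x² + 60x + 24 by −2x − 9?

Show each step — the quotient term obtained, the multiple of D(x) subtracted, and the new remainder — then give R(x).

R(x) = −3

Step 1: lead(4x⁵ + 14x⁴ − 12x³ + 39x² + 60x + 24) ÷ lead(D) = 4x⁵ ÷ −2x = −2x⁴. Subtract (−2x⁴)·D = 4x⁵ + 18x⁴. Remainder: −4x⁴ − 12x³ + 39x² + 60x + 24.
Step 2: lead(−4x⁴ − 12x³ + 39x² + 60x + 24) ÷ lead(D) = −4x⁴ ÷ −2x = 2x³. Subtract (2x³)·D = −4x⁴ − 18x³. Remainder: 6x³ + 39x² + 60x + 24.
Step 3: lead(6x³ + 39x² + 60x + 24) ÷ lead(D) = 6x³ ÷ −2x = −3x². Subtract (−3x²)·D = 6x³ + 27x². Remainder: 12x² + 60x + 24.
Step 4: lead(12x² + 60x + 24) ÷ lead(D) = 12x² ÷ −2x = −6x. Subtract (−6x)·D = 12x² + 54x. Remainder: 6x + 24.
Step 5: lead(6x + 24) ÷ lead(D) = 6x ÷ −2x = −3. Subtract (−3)·D = 6x + 27. Remainder: −3.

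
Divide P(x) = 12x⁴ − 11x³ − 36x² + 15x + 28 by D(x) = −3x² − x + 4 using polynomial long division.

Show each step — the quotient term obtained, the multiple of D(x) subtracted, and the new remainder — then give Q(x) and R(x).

Step 1: lead(12x⁴ − 11x³ − 36x² + 15x + 28) ÷ lead(D) = 12x⁴ ÷ −3x² = −4x². Subtract (−4x²)·D = 12x⁴ + 4x³ − 16x². Remainder: −15x³ − 20x² + 15x + 28.
Step 2: lead(−15x³ − 20x² + 15x + 28) ÷ lead(D) = −15x³ ÷ −3x² = 5x. Subtract (5x)·D = −15x³ − 5x² + 20x. Remainder: −15x² − 5x + 28.
Step 3: lead(−15x² − 5x + 28) ÷ lead(D) = −15x² ÷ −3x² = 5. Subtract (5)·D = −15x² − 5x + 20. Remainder: 8.

Q(x) = −4x² + 5x + 5; R(x) = 8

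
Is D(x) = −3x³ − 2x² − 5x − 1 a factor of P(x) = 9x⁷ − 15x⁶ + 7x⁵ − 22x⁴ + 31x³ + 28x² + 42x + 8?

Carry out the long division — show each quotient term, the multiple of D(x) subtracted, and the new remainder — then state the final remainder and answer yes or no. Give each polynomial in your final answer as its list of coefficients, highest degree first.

R = [0], so D(x) is a factor of P(x). yes

Step 1: lead(9x⁷ − 15x⁶ + 7x⁵ − 22x⁴ + 31x³ + 28x² + 42x + 8) ÷ lead(D) = 9x⁷ ÷ −3x³ = −3x⁴. Subtract (−3x⁴)·D = 9x⁷ + 6x⁶ + 15x⁵ + 3x⁴. Remainder: −21x⁶ − 8x⁵ − 25x⁴ + 31x³ + 28x² + 42x + 8.
Step 2: lead(−21x⁶ − 8x⁵ − 25x⁴ + 31x³ + 28x² + 42x + 8) ÷ lead(D) = −21x⁶ ÷ −3x³ = 7x³. Subtract (7x³)·D = −21x⁶ − 14x⁵ − 35x⁴ − 7x³. Remainder: 6x⁵ + 10x⁴ + 38x³ + 28x² + 42x + 8.
Step 3: lead(6x⁵ + 10x⁴ + 38x³ + 28x² + 42x + 8) ÷ lead(D) = 6x⁵ ÷ −3x³ = −2x². Subtract (−2x²)·D = 6x⁵ + 4x⁴ + 10x³ + 2x². Remainder: 6x⁴ + 28x³ + 26x² + 42x + 8.
Step 4: lead(6x⁴ + 28x³ + 26x² + 42x + 8) ÷ lead(D) = 6x⁴ ÷ −3x³ = −2x. Subtract (−2x)·D = 6x⁴ + 4x³ + 10x² + 2x. Remainder: 24x³ + 16x² + 40x + 8.
Step 5: lead(24x³ + 16x² + 40x + 8) ÷ lead(D) = 24x³ ÷ −3x³ = −8. Subtract (−8)·D = 24x³ + 16x² + 40x + 8. Remainder: 0.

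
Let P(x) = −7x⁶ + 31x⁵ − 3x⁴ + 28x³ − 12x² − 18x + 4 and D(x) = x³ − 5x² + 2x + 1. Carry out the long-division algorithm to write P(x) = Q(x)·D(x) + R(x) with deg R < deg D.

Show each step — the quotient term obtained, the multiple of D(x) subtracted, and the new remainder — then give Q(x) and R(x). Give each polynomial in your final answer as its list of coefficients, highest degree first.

Q = [-7, -4, -9, -2]; R = [-5, 6]

Step 1: lead(−7x⁶ + 31x⁵ − 3x⁴ + 28x³ − 12x² − 18x + 4) ÷ lead(D) = −7x⁶ ÷ x³ = −7x³. Subtract (−7x³)·D = −7x⁶ + 35x⁵ − 14x⁴ − 7x³. Remainder: −4x⁵ + 11x⁴ + 35x³ − 12x² − 18x + 4.
Step 2: lead(−4x⁵ + 11x⁴ + 35x³ − 12x² − 18x + 4) ÷ lead(D) = −4x⁵ ÷ x³ = −4x². Subtract (−4x²)·D = −4x⁵ + 20x⁴ − 8x³ − 4x². Remainder: −9x⁴ + 43x³ − 8x² − 18x + 4.
Step 3: lead(−9x⁴ + 43x³ − 8x² − 18x + 4) ÷ lead(D) = −9x⁴ ÷ x³ = −9x. Subtract (−9x)·D = −9x⁴ + 45x³ − 18x² − 9x. Remainder: −2x³ + 10x² − 9x + 4.
Step 4: lead(−2x³ + 10x² − 9x + 4) ÷ lead(D) = −2x³ ÷ x³ = −2. Subtract (−2)·D = −2x³ + 10x² − 4x − 2. Remainder: −5x + 6.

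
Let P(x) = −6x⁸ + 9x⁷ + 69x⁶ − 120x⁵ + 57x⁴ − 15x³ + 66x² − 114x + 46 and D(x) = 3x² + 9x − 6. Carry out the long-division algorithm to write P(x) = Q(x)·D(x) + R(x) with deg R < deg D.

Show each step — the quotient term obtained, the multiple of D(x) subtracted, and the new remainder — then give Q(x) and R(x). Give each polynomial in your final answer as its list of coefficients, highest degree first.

Q = [-2, 9, -8, 2, -3, 8, -8]; R = [6, -2]

Step 1: lead(−6x⁸ + 9x⁷ + 69x⁶ − 120x⁵ + 57x⁴ − 15x³ + 66x² − 114x + 46) ÷ lead(D) = −6x⁸ ÷ 3x² = −2x⁶. Subtract (−2x⁶)·D = −6x⁸ − 18x⁷ + 12x⁶. Remainder: 27x⁷ + 57x⁶ − 120x⁵ + 57x⁴ − 15x³ + 66x² − 114x + 46.
Step 2: lead(27x⁷ + 57x⁶ − 120x⁵ + 57x⁴ − 15x³ + 66x² − 114x + 46) ÷ lead(D) = 27x⁷ ÷ 3x² = 9x⁵. Subtract (9x⁵)·D = 27x⁷ + 81x⁶ − 54x⁵. Remainder: −24x⁶ − 66x⁵ + 57x⁴ − 15x³ + 66x² − 114x + 46.
Step 3: lead(−24x⁶ − 66x⁵ + 57x⁴ − 15x³ + 66x² − 114x + 46) ÷ lead(D) = −24x⁶ ÷ 3x² = −8x⁴. Subtract (−8x⁴)·D = −24x⁶ − 72x⁵ + 48x⁴. Remainder: 6x⁵ + 9x⁴ − 15x³ + 66x² − 114x + 46.
Step 4: lead(6x⁵ + 9x⁴ − 15x³ + 66x² − 114x + 46) ÷ lead(D) = 6x⁵ ÷ 3x² = 2x³. Subtract (2x³)·D = 6x⁵ + 18x⁴ − 12x³. Remainder: −9x⁴ − 3x³ + 66x² − 114x + 46.
Step 5: lead(−9x⁴ − 3x³ + 66x² − 114x + 46) ÷ lead(D) = −9x⁴ ÷ 3x² = −3x². Subtract (−3x²)·D = −9x⁴ − 27x³ + 18x². Remainder: 24x³ + 48x² − 114x + 46.
Step 6: lead(24x³ + 48x² − 114x + 46) ÷ lead(D) = 24x³ ÷ 3x² = 8x. Subtract (8x)·D = 24x³ + 72x² − 48x. Remainder: −24x² − 66x + 46.
Step 7: lead(−24x² − 66x + 46) ÷ lead(D) = −24x² ÷ 3x² = −8. Subtract (−8)·D = −24x² − 72x + 48. Remainder: 6x − 2.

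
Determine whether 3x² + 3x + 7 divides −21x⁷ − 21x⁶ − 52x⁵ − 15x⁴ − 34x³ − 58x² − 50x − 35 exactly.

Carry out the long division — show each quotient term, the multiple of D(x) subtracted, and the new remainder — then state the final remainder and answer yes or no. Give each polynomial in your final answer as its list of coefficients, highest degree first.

Step 1: lead(−21x⁷ − 21x⁶ − 52x⁵ − 15x⁴ − 34x³ − 58x² − 50x − 35) ÷ lead(D) = −21x⁷ ÷ 3x² = −7x⁵. Subtract (−7x⁵)·D = −21x⁷ − 21x⁶ − 49x⁵. Remainder: −3x⁵ − 15x⁴ − 34x³ − 58x² − 50x − 35.
Step 2: lead(−3x⁵ − 15x⁴ − 34x³ − 58x² − 50x − 35) ÷ lead(D) = −3x⁵ ÷ 3x² = −x³. Subtract (−x³)·D = −3x⁵ − 3x⁴ − 7x³. Remainder: −12x⁴ − 27x³ − 58x² − 50x − 35.
Step 3: lead(−12x⁴ − 27x³ − 58x² − 50x − 35) ÷ lead(D) = −12x⁴ ÷ 3x² = −4x². Subtract (−4x²)·D = −12x⁴ − 12x³ − 28x². Remainder: −15x³ − 30x² − 50x − 35.
Step 4: lead(−15x³ − 30x² − 50x − 35) ÷ lead(D) = −15x³ ÷ 3x² = −5x. Subtract (−5x)·D = −15x³ − 15x² − 35x. Remainder: −15x² − 15x − 35.
Step 5: lead(−15x² − 15x − 35) ÷ lead(D) = −15x² ÷ 3x² = −5. Subtract (−5)·D = −15x² − 15x − 35. Remainder: 0.

R = [0], so D(x) is a factor of P(x). yes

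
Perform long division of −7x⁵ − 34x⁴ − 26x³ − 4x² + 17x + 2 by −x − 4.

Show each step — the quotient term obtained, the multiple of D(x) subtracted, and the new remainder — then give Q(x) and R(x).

Step 1: lead(−7x⁵ − 34x⁴ − 26x³ − 4x² + 17x + 2) ÷ lead(D) = −7x⁵ ÷ −x = 7x⁴. Subtract (7x⁴)·D = −7x⁵ − 28x⁴. Remainder: −6x⁴ − 26x³ − 4x² + 17x + 2.
Step 2: lead(−6x⁴ − 26x³ − 4x² + 17x + 2) ÷ lead(D) = −6x⁴ ÷ −x = 6x³. Subtract (6x³)·D = −6x⁴ − 24x³. Remainder: −2x³ − 4x² + 17x + 2.
Step 3: lead(−2x³ − 4x² + 17x + 2) ÷ lead(D) = −2x³ ÷ −x = 2x². Subtract (2x²)·D = −2x³ − 8x². Remainder: 4x² + 17x + 2.
Step 4: lead(4x² + 17x + 2) ÷ lead(D) = 4x² ÷ −x = −4x. Subtract (−4x)·D = 4x² + 16x. Remainder: x + 2.
Step 5: lead(x + 2) ÷ lead(D) = x ÷ −x = −1. Subtract (−1)·D = x + 4. Remainder: −2.

Q(x) = 7x⁴ + 6x³ + 2x² − 4x − 1; R(x) = −2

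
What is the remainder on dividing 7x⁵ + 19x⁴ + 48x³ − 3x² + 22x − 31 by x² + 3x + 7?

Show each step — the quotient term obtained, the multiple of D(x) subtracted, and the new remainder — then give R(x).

R(x) = −x − 3

Step 1: lead(7x⁵ + 19x⁴ + 48x³ − 3x² + 22x − 31) ÷ lead(D) = 7x⁵ ÷ x² = 7x³. Subtract (7x³)·D = 7x⁵ + 21x⁴ + 49x³. Remainder: −2x⁴ − x³ − 3x² + 22x − 31.
Step 2: lead(−2x⁴ − x³ − 3x² + 22x − 31) ÷ lead(D) = −2x⁴ ÷ x² = −2x². Subtract (−2x²)·D = −2x⁴ − 6x³ − 14x². Remainder: 5x³ + 11x² + 22x − 31.
Step 3: lead(5x³ + 11x² + 22x − 31) ÷ lead(D) = 5x³ ÷ x² = 5x. Subtract (5x)·D = 5x³ + 15x² + 35x. Remainder: −4x² − 13x − 31.
Step 4: lead(−4x² − 13x − 31) ÷ lead(D) = −4x² ÷ x² = −4. Subtract (−4)·D = −4x² − 12x − 28. Remainder: −x − 3.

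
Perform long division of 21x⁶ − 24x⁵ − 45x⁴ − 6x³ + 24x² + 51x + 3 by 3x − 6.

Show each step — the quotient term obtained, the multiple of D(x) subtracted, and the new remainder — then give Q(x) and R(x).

Q(x) = 7x⁵ + 6x⁴ − 3x³ − 8x² − 8x + 1; R(x) = 9

Step 1: lead(21x⁶ − 24x⁵ − 45x⁴ − 6x³ + 24x² + 51x + 3) ÷ lead(D) = 21x⁶ ÷ 3x = 7x⁵. Subtract (7x⁵)·D = 21x⁶ − 42x⁵. Remainder: 18x⁵ − 45x⁴ − 6x³ + 24x² + 51x + 3.
Step 2: lead(18x⁵ − 45x⁴ − 6x³ + 24x² + 51x + 3) ÷ lead(D) = 18x⁵ ÷ 3x = 6x⁴. Subtract (6x⁴)·D = 18x⁵ − 36x⁴. Remainder: −9x⁴ − 6x³ + 24x² + 51x + 3.
Step 3: lead(−9x⁴ − 6x³ + 24x² + 51x + 3) ÷ lead(D) = −9x⁴ ÷ 3x = −3x³. Subtract (−3x³)·D = −9x⁴ + 18x³. Remainder: −24x³ + 24x² + 51x + 3.
Step 4: lead(−24x³ + 24x² + 51x + 3) ÷ lead(D) = −24x³ ÷ 3x = −8x². Subtract (−8x²)·D = −24x³ + 48x². Remainder: −24x² + 51x + 3.
Step 5: lead(−24x² + 51x + 3) ÷ lead(D) = −24x² ÷ 3x = −8x. Subtract (−8x)·D = −24x² + 48x. Remainder: 3x + 3.
Step 6: lead(3x + 3) ÷ lead(D) = 3x ÷ 3x = 1. Subtract (1)·D = 3x − 6. Remainder: 9.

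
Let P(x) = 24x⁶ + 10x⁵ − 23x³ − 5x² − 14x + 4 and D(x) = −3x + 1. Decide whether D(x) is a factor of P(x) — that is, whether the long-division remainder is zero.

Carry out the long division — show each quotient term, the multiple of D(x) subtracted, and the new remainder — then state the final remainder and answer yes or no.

Step 1: lead(24x⁶ + 10x⁵ − 23x³ − 5x² − 14x + 4) ÷ lead(D) = 24x⁶ ÷ −3x = −8x⁵. Subtract (−8x⁵)·D = 24x⁶ − 8x⁵. Remainder: 18x⁵ − 23x³ − 5x² − 14x + 4.
Step 2: lead(18x⁵ − 23x³ − 5x² − 14x + 4) ÷ lead(D) = 18x⁵ ÷ −3x = −6x⁴. Subtract (−6x⁴)·D = 18x⁵ − 6x⁴. Remainder: 6x⁴ − 23x³ − 5x² − 14x + 4.
Step 3: lead(6x⁴ − 23x³ − 5x² − 14x + 4) ÷ lead(D) = 6x⁴ ÷ −3x = −2x³. Subtract (−2x³)·D = 6x⁴ − 2x³. Remainder: −21x³ − 5x² − 14x + 4.
Step 4: lead(−21x³ − 5x² − 14x + 4) ÷ lead(D) = −21x³ ÷ −3x = 7x². Subtract (7x²)·D = −21x³ + 7x². Remainder: −12x² − 14x + 4.
Step 5: lead(−12x² − 14x + 4) ÷ lead(D) = −12x² ÷ −3x = 4x. Subtract (4x)·D = −12x² + 4x. Remainder: −18x + 4.
Step 6: lead(−18x + 4) ÷ lead(D) = −18x ÷ −3x = 6. Subtract (6)·D = −18x + 6. Remainder: −2.

R(x) = −2, so D(x) is not a factor of P(x). no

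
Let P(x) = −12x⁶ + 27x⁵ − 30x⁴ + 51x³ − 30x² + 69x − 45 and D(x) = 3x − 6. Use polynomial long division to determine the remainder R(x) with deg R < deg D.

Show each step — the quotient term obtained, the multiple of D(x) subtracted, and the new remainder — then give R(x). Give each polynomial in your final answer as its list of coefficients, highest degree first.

R = [-3]

Step 1: lead(−12x⁶ + 27x⁵ − 30x⁴ + 51x³ − 30x² + 69x − 45) ÷ lead(D) = −12x⁶ ÷ 3x = −4x⁵. Subtract (−4x⁵)·D = −12x⁶ + 24x⁵. Remainder: 3x⁵ − 30x⁴ + 51x³ − 30x² + 69x − 45.
Step 2: lead(3x⁵ − 30x⁴ + 51x³ − 30x² + 69x − 45) ÷ lead(D) = 3x⁵ ÷ 3x = x⁴. Subtract (x⁴)·D = 3x⁵ − 6x⁴. Remainder: −24x⁴ + 51x³ − 30x² + 69x − 45.
Step 3: lead(−24x⁴ + 51x³ − 30x² + 69x − 45) ÷ lead(D) = −24x⁴ ÷ 3x = −8x³. Subtract (−8x³)·D = −24x⁴ + 48x³. Remainder: 3x³ − 30x² + 69x − 45.
Step 4: lead(3x³ − 30x² + 69x − 45) ÷ lead(D) = 3x³ ÷ 3x = x². Subtract (x²)·D = 3x³ − 6x². Remainder: −24x² + 69x − 45.
Step 5: lead(−24x² + 69x − 45) ÷ lead(D) = −24x² ÷ 3x = −8x. Subtract (−8x)·D = −24x² + 48x. Remainder: 21x − 45.
Step 6: lead(21x − 45) ÷ lead(D) = 21x ÷ 3x = 7. Subtract (7)·D = 21x − 42. Remainder: −3.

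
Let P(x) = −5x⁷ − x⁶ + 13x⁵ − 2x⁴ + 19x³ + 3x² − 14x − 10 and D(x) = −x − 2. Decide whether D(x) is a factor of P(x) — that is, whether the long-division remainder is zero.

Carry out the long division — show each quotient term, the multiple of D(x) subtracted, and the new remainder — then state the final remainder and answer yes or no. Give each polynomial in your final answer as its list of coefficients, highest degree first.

Step 1: lead(−5x⁷ − x⁶ + 13x⁵ − 2x⁴ + 19x³ + 3x² − 14x − 10) ÷ lead(D) = −5x⁷ ÷ −x = 5x⁶. Subtract (5x⁶)·D = −5x⁷ − 10x⁶. Remainder: 9x⁶ + 13x⁵ − 2x⁴ + 19x³ + 3x² − 14x − 10.
Step 2: lead(9x⁶ + 13x⁵ − 2x⁴ + 19x³ + 3x² − 14x − 10) ÷ lead(D) = 9x⁶ ÷ −x = −9x⁵. Subtract (−9x⁵)·D = 9x⁶ + 18x⁵. Remainder: −5x⁵ − 2x⁴ + 19x³ + 3x² − 14x − 10.
Step 3: lead(−5x⁵ − 2x⁴ + 19x³ + 3x² − 14x − 10) ÷ lead(D) = −5x⁵ ÷ −x = 5x⁴. Subtract (5x⁴)·D = −5x⁵ − 10x⁴. Remainder: 8x⁴ + 19x³ + 3x² − 14x − 10.
Step 4: lead(8x⁴ + 19x³ + 3x² − 14x − 10) ÷ lead(D) = 8x⁴ ÷ −x = −8x³. Subtract (−8x³)·D = 8x⁴ + 16x³. Remainder: 3x³ + 3x² − 14x − 10.
Step 5: lead(3x³ + 3x² − 14x − 10) ÷ lead(D) = 3x³ ÷ −x = −3x². Subtract (−3x²)·D = 3x³ + 6x². Remainder: −3x² − 14x − 10.
Step 6: lead(−3x² − 14x − 10) ÷ lead(D) = −3x² ÷ −x = 3x. Subtract (3x)·D = −3x² − 6x. Remainder: −8x − 10.
Step 7: lead(−8x − 10) ÷ lead(D) = −8x ÷ −x = 8. Subtract (8)·D = −8x − 16. Remainder: 6.

R = [6], so D(x) is not a factor of P(x). no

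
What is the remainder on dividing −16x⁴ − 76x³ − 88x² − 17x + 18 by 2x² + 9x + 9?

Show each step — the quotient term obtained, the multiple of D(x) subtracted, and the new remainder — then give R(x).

Step 1: lead(−16x⁴ − 76x³ − 88x² − 17x + 18) ÷ lead(D) = −16x⁴ ÷ 2x² = −8x². Subtract (−8x²)·D = −16x⁴ − 72x³ − 72x². Remainder: −4x³ − 16x² − 17x + 18.
Step 2: lead(−4x³ − 16x² − 17x + 18) ÷ lead(D) = −4x³ ÷ 2x² = −2x. Subtract (−2x)·D = −4x³ − 18x² − 18x. Remainder: 2x² + x + 18.
Step 3: lead(2x² + x + 18) ÷ lead(D) = 2x² ÷ 2x² = 1. Subtract (1)·D = 2x² + 9x + 9. Remainder: −8x + 9.

R(x) = −8x + 9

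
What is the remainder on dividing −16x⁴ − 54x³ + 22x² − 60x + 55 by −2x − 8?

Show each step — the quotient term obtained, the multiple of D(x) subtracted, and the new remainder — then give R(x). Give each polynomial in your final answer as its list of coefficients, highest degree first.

Step 1: lead(−16x⁴ − 54x³ + 22x² − 60x + 55) ÷ lead(D) = −16x⁴ ÷ −2x = 8x³. Subtract (8x³)·D = −16x⁴ − 64x³. Remainder: 10x³ + 22x² − 60x + 55.
Step 2: lead(10x³ + 22x² − 60x + 55) ÷ lead(D) = 10x³ ÷ −2x = −5x². Subtract (−5x²)·D = 10x³ + 40x². Remainder: −18x² − 60x + 55.
Step 3: lead(−18x² − 60x + 55) ÷ lead(D) = −18x² ÷ −2x = 9x. Subtract (9x)·D = −18x² − 72x. Remainder: 12x + 55.
Step 4: lead(12x + 55) ÷ lead(D) = 12x ÷ −2x = −6. Subtract (−6)·D = 12x + 48. Remainder: 7.

R = [7]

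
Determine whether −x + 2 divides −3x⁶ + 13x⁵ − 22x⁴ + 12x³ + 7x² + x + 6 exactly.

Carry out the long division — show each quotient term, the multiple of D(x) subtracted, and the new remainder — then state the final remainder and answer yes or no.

R(x) = 4, so D(x) is not a factor of P(x). no

Step 1: lead(−3x⁶ + 13x⁵ − 22x⁴ + 12x³ + 7x² + x + 6) ÷ lead(D) = −3x⁶ ÷ −x = 3x⁵. Subtract (3x⁵)·D = −3x⁶ + 6x⁵. Remainder: 7x⁵ − 22x⁴ + 12x³ + 7x² + x + 6.
Step 2: lead(7x⁵ − 22x⁴ + 12x³ + 7x² + x + 6) ÷ lead(D) = 7x⁵ ÷ −x = −7x⁴. Subtract (−7x⁴)·D = 7x⁵ − 14x⁴. Remainder: −8x⁴ + 12x³ + 7x² + x + 6.
Step 3: lead(−8x⁴ + 12x³ + 7x² + x + 6) ÷ lead(D) = −8x⁴ ÷ −x = 8x³. Subtract (8x³)·D = −8x⁴ + 16x³. Remainder: −4x³ + 7x² + x + 6.
Step 4: lead(−4x³ + 7x² + x + 6) ÷ lead(D) = −4x³ ÷ −x = 4x². Subtract (4x²)·D = −4x³ + 8x². Remainder: −x² + x + 6.
Step 5: lead(−x² + x + 6) ÷ lead(D) = −x² ÷ −x = x. Subtract (x)·D = −x² + 2x. Remainder: −x + 6.
Step 6: lead(−x + 6) ÷ lead(D) = −x ÷ −x = 1. Subtract (1)·D = −x + 2. Remainder: 4.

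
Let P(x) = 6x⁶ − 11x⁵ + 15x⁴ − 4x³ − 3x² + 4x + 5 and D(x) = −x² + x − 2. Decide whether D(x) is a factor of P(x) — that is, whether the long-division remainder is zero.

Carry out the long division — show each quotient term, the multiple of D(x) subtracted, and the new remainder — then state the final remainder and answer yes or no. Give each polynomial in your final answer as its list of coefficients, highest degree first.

R = [1, -5], so D(x) is not a factor of P(x). no

Step 1: lead(6x⁶ − 11x⁵ + 15x⁴ − 4x³ − 3x² + 4x + 5) ÷ lead(D) = 6x⁶ ÷ −x² = −6x⁴. Subtract (−6x⁴)·D = 6x⁶ − 6x⁵ + 12x⁴. Remainder: −5x⁵ + 3x⁴ − 4x³ − 3x² + 4x + 5.
Step 2: lead(−5x⁵ + 3x⁴ − 4x³ − 3x² + 4x + 5) ÷ lead(D) = −5x⁵ ÷ −x² = 5x³. Subtract (5x³)·D = −5x⁵ + 5x⁴ − 10x³. Remainder: −2x⁴ + 6x³ − 3x² + 4x + 5.
Step 3: lead(−2x⁴ + 6x³ − 3x² + 4x + 5) ÷ lead(D) = −2x⁴ ÷ −x² = 2x². Subtract (2x²)·D = −2x⁴ + 2x³ − 4x². Remainder: 4x³ + x² + 4x + 5.
Step 4: lead(4x³ + x² + 4x + 5) ÷ lead(D) = 4x³ ÷ −x² = −4x. Subtract (−4x)·D = 4x³ − 4x² + 8x. Remainder: 5x² − 4x + 5.
Step 5: lead(5x² − 4x + 5) ÷ lead(D) = 5x² ÷ −x² = −5. Subtract (−5)·D = 5x² − 5x + 10. Remainder: x − 5.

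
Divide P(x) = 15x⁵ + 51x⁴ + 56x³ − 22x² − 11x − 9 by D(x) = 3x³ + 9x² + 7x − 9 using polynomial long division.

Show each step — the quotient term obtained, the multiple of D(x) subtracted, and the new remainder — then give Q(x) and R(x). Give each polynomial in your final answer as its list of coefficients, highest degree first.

Step 1: lead(15x⁵ + 51x⁴ + 56x³ − 22x² − 11x − 9) ÷ lead(D) = 15x⁵ ÷ 3x³ = 5x². Subtract (5x²)·D = 15x⁵ + 45x⁴ + 35x³ − 45x². Remainder: 6x⁴ + 21x³ + 23x² − 11x − 9.
Step 2: lead(6x⁴ + 21x³ + 23x² − 11x − 9) ÷ lead(D) = 6x⁴ ÷ 3x³ = 2x. Subtract (2x)·D = 6x⁴ + 18x³ + 14x² − 18x. Remainder: 3x³ + 9x² + 7x − 9.
Step 3: lead(3x³ + 9x² + 7x − 9) ÷ lead(D) = 3x³ ÷ 3x³ = 1. Subtract (1)·D = 3x³ + 9x² + 7x − 9. Remainder: 0.

Q = [5, 2, 1]; R = [0]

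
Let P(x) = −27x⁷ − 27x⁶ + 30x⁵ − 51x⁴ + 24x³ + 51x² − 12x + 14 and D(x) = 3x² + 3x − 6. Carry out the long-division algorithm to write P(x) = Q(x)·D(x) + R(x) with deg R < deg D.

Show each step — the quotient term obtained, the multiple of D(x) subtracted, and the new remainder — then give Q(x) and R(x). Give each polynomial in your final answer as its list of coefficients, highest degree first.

Step 1: lead(−27x⁷ − 27x⁶ + 30x⁵ − 51x⁴ + 24x³ + 51x² − 12x + 14) ÷ lead(D) = −27x⁷ ÷ 3x² = −9x⁵. Subtract (−9x⁵)·D = −27x⁷ − 27x⁶ + 54x⁵. Remainder: −24x⁵ − 51x⁴ + 24x³ + 51x² − 12x + 14.
Step 2: lead(−24x⁵ − 51x⁴ + 24x³ + 51x² − 12x + 14) ÷ lead(D) = −24x⁵ ÷ 3x² = −8x³. Subtract (−8x³)·D = −24x⁵ − 24x⁴ + 48x³. Remainder: −27x⁴ − 24x³ + 51x² − 12x + 14.
Step 3: lead(−27x⁴ − 24x³ + 51x² − 12x + 14) ÷ lead(D) = −27x⁴ ÷ 3x² = −9x². Subtract (−9x²)·D = −27x⁴ − 27x³ + 54x². Remainder: 3x³ − 3x² − 12x + 14.
Step 4: lead(3x³ − 3x² − 12x + 14) ÷ lead(D) = 3x³ ÷ 3x² = x. Subtract (x)·D = 3x³ + 3x² − 6x. Remainder: −6x² − 6x + 14.
Step 5: lead(−6x² − 6x + 14) ÷ lead(D) = −6x² ÷ 3x² = −2. Subtract (−2)·D = −6x² − 6x + 12. Remainder: 2.

Q = [-9, 0, -8, -9, 1, -2]; R = [2]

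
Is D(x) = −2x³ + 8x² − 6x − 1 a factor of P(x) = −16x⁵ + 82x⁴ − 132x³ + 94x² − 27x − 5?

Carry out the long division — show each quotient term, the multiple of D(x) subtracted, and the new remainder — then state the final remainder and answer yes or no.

R(x) = 1, so D(x) is not a factor of P(x). no

Step 1: lead(−16x⁵ + 82x⁴ − 132x³ + 94x² − 27x − 5) ÷ lead(D) = −16x⁵ ÷ −2x³ = 8x². Subtract (8x²)·D = −16x⁵ + 64x⁴ − 48x³ − 8x². Remainder: 18x⁴ − 84x³ + 102x² − 27x − 5.
Step 2: lead(18x⁴ − 84x³ + 102x² − 27x − 5) ÷ lead(D) = 18x⁴ ÷ −2x³ = −9x. Subtract (−9x)·D = 18x⁴ − 72x³ + 54x² + 9x. Remainder: −12x³ + 48x² − 36x − 5.
Step 3: lead(−12x³ + 48x² − 36x − 5) ÷ lead(D) = −12x³ ÷ −2x³ = 6. Subtract (6)·D = −12x³ + 48x² − 36x − 6. Remainder: 1.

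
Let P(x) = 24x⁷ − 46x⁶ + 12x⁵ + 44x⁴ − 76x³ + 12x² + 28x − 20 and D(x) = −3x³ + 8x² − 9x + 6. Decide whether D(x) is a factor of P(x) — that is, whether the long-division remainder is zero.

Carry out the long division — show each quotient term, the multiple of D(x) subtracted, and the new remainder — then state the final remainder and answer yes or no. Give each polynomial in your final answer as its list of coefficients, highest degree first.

R = [2, 4, 4], so D(x) is not a factor of P(x). no

Step 1: lead(24x⁷ − 46x⁶ + 12x⁵ + 44x⁴ − 76x³ + 12x² + 28x − 20) ÷ lead(D) = 24x⁷ ÷ −3x³ = −8x⁴. Subtract (−8x⁴)·D = 24x⁷ − 64x⁶ + 72x⁵ − 48x⁴. Remainder: 18x⁶ − 60x⁵ + 92x⁴ − 76x³ + 12x² + 28x − 20.
Step 2: lead(18x⁶ − 60x⁵ + 92x⁴ − 76x³ + 12x² + 28x − 20) ÷ lead(D) = 18x⁶ ÷ −3x³ = −6x³. Subtract (−6x³)·D = 18x⁶ − 48x⁵ + 54x⁴ − 36x³. Remainder: −12x⁵ + 38x⁴ − 40x³ + 12x² + 28x − 20.
Step 3: lead(−12x⁵ + 38x⁴ − 40x³ + 12x² + 28x − 20) ÷ lead(D) = −12x⁵ ÷ −3x³ = 4x². Subtract (4x²)·D = −12x⁵ + 32x⁴ − 36x³ + 24x². Remainder: 6x⁴ − 4x³ − 12x² + 28x − 20.
Step 4: lead(6x⁴ − 4x³ − 12x² + 28x − 20) ÷ lead(D) = 6x⁴ ÷ −3x³ = −2x. Subtract (−2x)·D = 6x⁴ − 16x³ + 18x² − 12x. Remainder: 12x³ − 30x² + 40x − 20.
Step 5: lead(12x³ − 30x² + 40x − 20) ÷ lead(D) = 12x³ ÷ −3x³ = −4. Subtract (−4)·D = 12x³ − 32x² + 36x − 24. Remainder: 2x² + 4x + 4.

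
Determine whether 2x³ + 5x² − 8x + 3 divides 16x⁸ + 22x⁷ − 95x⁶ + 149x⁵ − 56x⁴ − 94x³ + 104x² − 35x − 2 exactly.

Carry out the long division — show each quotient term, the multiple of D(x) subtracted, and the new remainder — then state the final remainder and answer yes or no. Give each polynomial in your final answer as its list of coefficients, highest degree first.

R = [-5], so D(x) is not a factor of P(x). no

Step 1: lead(16x⁸ + 22x⁷ − 95x⁶ + 149x⁵ − 56x⁴ − 94x³ + 104x² − 35x − 2) ÷ lead(D) = 16x⁸ ÷ 2x³ = 8x⁵. Subtract (8x⁵)·D = 16x⁸ + 40x⁷ − 64x⁶ + 24x⁵. Remainder: −18x⁷ − 31x⁶ + 125x⁵ − 56x⁴ − 94x³ + 104x² − 35x − 2.
Step 2: lead(−18x⁷ − 31x⁶ + 125x⁵ − 56x⁴ − 94x³ + 104x² − 35x − 2) ÷ lead(D) = −18x⁷ ÷ 2x³ = −9x⁴. Subtract (−9x⁴)·D = −18x⁷ − 45x⁶ + 72x⁵ − 27x⁴. Remainder: 14x⁶ + 53x⁵ − 29x⁴ − 94x³ + 104x² − 35x − 2.
Step 3: lead(14x⁶ + 53x⁵ − 29x⁴ − 94x³ + 104x² − 35x − 2) ÷ lead(D) = 14x⁶ ÷ 2x³ = 7x³. Subtract (7x³)·D = 14x⁶ + 35x⁵ − 56x⁴ + 21x³. Remainder: 18x⁵ + 27x⁴ − 115x³ + 104x² − 35x − 2.
Step 4: lead(18x⁵ + 27x⁴ − 115x³ + 104x² − 35x − 2) ÷ lead(D) = 18x⁵ ÷ 2x³ = 9x². Subtract (9x²)·D = 18x⁵ + 45x⁴ − 72x³ + 27x². Remainder: −18x⁴ − 43x³ + 77x² − 35x − 2.
Step 5: lead(−18x⁴ − 43x³ + 77x² − 35x − 2) ÷ lead(D) = −18x⁴ ÷ 2x³ = −9x. Subtract (−9x)·D = −18x⁴ − 45x³ + 72x² − 27x. Remainder: 2x³ + 5x² − 8x − 2.
Step 6: lead(2x³ + 5x² − 8x − 2) ÷ lead(D) = 2x³ ÷ 2x³ = 1. Subtract (1)·D = 2x³ + 5x² − 8x + 3. Remainder: −5.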